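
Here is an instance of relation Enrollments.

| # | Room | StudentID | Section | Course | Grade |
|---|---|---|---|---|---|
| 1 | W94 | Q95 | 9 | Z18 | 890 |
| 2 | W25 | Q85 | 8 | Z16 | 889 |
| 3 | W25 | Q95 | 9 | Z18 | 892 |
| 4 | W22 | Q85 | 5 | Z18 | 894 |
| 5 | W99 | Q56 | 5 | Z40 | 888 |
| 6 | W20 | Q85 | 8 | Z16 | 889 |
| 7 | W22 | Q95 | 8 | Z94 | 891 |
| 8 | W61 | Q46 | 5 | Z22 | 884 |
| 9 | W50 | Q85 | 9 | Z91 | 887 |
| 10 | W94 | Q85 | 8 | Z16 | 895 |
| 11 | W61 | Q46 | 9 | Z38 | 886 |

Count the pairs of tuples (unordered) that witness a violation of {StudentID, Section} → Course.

0

(StudentID=Q95, Section=9): all 2 rows agree on Course — 0 pairs.
(StudentID=Q85, Section=8): all 3 rows agree on Course — 0 pairs.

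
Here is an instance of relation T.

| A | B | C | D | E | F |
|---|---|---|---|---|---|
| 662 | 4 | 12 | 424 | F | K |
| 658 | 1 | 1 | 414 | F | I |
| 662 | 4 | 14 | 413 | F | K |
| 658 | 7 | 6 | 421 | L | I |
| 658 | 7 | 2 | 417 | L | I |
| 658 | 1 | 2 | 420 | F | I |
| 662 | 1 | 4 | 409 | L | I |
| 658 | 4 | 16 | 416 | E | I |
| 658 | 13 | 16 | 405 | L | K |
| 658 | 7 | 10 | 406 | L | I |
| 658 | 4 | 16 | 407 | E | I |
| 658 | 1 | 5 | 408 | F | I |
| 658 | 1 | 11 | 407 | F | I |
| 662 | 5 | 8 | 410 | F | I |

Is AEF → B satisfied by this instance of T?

(A=662, E=F, F=K): 2 rows → B = 4, 4 ✓
(A=658, E=F, F=I): 4 rows → B = 1, 1, 1, 1 ✓
(A=658, E=L, F=I): 3 rows → B = 7, 7, 7 ✓
(A=662, E=L, F=I): 1 row → B = 1 ✓
(A=658, E=E, F=I): 2 rows → B = 4, 4 ✓
(A=658, E=L, F=K): 1 row → B = 13 ✓
(A=662, E=F, F=I): 1 row → B = 5 ✓
Every AEF value is associated with a single B value, so AEF → B holds.

Yes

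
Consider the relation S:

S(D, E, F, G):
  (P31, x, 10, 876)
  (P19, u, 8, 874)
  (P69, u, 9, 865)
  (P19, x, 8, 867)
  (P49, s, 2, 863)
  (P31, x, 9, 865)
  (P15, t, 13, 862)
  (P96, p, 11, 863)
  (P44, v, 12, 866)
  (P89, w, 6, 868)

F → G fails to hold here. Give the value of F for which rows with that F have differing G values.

8

F=10: 1 row → G = 876 ✓
F=8: 2 rows → G takes values {874, 867} — violation
F=9: 2 rows → G = 865, 865 ✓
F=2: 1 row → G = 863 ✓
F=13: 1 row → G = 862 ✓
F=11: 1 row → G = 863 ✓
F=12: 1 row → G = 866 ✓
F=6: 1 row → G = 868 ✓
The only F value with inconsistent G is F=8.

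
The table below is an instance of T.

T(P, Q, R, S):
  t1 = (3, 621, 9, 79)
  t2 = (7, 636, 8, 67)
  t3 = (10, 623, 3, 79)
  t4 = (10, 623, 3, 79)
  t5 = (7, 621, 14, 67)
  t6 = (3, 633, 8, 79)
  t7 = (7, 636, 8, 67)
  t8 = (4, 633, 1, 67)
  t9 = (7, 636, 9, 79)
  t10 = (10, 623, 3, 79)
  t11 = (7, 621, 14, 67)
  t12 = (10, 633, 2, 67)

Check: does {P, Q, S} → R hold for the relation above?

(P=3, Q=621, S=79): row 1 → R = 9 ✓
(P=7, Q=636, S=67): rows 2, 7 → R = 8, 8 ✓
(P=10, Q=623, S=79): rows 3, 4, 10 → R = 3, 3, 3 ✓
(P=7, Q=621, S=67): rows 5, 11 → R = 14, 14 ✓
(P=3, Q=633, S=79): row 6 → R = 8 ✓
(P=4, Q=633, S=67): row 8 → R = 1 ✓
(P=7, Q=636, S=79): row 9 → R = 9 ✓
(P=10, Q=633, S=67): row 12 → R = 2 ✓
Every {P, Q, S} value is associated with a single R value, so {P, Q, S} → R holds.

Yes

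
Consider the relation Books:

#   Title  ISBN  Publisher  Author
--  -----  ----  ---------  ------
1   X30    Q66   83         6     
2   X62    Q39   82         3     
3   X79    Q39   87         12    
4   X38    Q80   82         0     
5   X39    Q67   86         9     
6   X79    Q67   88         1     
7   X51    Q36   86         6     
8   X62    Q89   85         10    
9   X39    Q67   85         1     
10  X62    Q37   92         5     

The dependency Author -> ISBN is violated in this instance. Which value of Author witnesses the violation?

Author=6: rows 1, 7 → ISBN takes values {Q66, Q36} — violation
Author=3: row 2 → ISBN = Q39 ✓
Author=12: row 3 → ISBN = Q39 ✓
Author=0: row 4 → ISBN = Q80 ✓
Author=9: row 5 → ISBN = Q67 ✓
Author=1: rows 6, 9 → ISBN = Q67, Q67 ✓
Author=10: row 8 → ISBN = Q89 ✓
Author=5: row 10 → ISBN = Q37 ✓
The only Author value with inconsistent ISBN is Author=6.

6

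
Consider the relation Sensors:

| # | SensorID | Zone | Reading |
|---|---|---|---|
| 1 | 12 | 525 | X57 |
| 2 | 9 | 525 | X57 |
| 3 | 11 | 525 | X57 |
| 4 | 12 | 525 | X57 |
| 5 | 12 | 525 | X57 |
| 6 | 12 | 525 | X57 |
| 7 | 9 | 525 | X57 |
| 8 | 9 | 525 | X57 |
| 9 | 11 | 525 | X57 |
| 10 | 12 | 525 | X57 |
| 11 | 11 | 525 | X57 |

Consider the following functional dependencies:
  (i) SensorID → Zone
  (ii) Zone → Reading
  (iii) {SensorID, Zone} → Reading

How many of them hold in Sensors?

3

(i) SensorID → Zone: every LHS value maps to a single RHS value — holds.
(ii) Zone → Reading: every LHS value maps to a single RHS value — holds.
(iii) {SensorID, Zone} → Reading: every LHS value maps to a single RHS value — holds.
3 of the 3 dependencies hold.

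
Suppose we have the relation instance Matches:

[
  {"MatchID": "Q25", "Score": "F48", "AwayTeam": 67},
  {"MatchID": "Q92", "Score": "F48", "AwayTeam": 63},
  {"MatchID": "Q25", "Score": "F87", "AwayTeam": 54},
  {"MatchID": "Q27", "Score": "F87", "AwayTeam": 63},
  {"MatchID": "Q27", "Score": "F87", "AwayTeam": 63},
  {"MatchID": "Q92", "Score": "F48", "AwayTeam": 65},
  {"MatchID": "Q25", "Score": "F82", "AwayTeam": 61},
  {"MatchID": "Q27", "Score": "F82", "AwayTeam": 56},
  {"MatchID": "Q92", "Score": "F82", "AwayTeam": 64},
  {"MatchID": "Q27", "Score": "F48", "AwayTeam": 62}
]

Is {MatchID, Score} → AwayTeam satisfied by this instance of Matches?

No

(MatchID=Q25, Score=F48): 1 row → AwayTeam = 67 ✓
(MatchID=Q92, Score=F48): 2 rows → AwayTeam takes values {63, 65} — violation
(MatchID=Q25, Score=F87): 1 row → AwayTeam = 54 ✓
(MatchID=Q27, Score=F87): 2 rows → AwayTeam = 63, 63 ✓
(MatchID=Q25, Score=F82): 1 row → AwayTeam = 61 ✓
(MatchID=Q27, Score=F82): 1 row → AwayTeam = 56 ✓
(MatchID=Q92, Score=F82): 1 row → AwayTeam = 64 ✓
(MatchID=Q27, Score=F48): 1 row → AwayTeam = 62 ✓
Two rows agree on {MatchID, Score} but differ on AwayTeam, so {MatchID, Score} → AwayTeam does not hold.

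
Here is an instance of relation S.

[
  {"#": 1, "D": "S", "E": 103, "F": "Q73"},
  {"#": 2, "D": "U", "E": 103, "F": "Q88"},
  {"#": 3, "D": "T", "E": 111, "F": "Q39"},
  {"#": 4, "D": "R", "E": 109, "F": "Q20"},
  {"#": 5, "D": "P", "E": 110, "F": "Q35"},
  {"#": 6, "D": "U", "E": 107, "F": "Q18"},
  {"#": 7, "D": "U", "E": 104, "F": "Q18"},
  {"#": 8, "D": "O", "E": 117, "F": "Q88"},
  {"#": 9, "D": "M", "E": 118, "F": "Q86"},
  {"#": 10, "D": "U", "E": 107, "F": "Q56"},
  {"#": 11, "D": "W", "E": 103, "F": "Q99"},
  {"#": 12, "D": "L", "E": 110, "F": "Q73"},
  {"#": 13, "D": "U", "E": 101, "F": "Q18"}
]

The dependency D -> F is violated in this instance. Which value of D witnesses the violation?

U

D=S: row 1 → F = Q73 ✓
D=U: rows 2, 6, 7, 10, 13 → F takes values {Q88, Q18, Q56} — violation
D=T: row 3 → F = Q39 ✓
D=R: row 4 → F = Q20 ✓
D=P: row 5 → F = Q35 ✓
D=O: row 8 → F = Q88 ✓
D=M: row 9 → F = Q86 ✓
D=W: row 11 → F = Q99 ✓
D=L: row 12 → F = Q73 ✓
The only D value with inconsistent F is D=U.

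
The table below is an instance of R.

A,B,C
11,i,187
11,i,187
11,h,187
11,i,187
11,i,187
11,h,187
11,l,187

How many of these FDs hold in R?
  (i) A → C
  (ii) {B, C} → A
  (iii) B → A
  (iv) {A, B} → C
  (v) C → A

5

(i) A → C: every LHS value maps to a single RHS value — holds.
(ii) {B, C} → A: every LHS value maps to a single RHS value — holds.
(iii) B → A: every LHS value maps to a single RHS value — holds.
(iv) {A, B} → C: every LHS value maps to a single RHS value — holds.
(v) C → A: every LHS value maps to a single RHS value — holds.
5 of the 5 dependencies hold.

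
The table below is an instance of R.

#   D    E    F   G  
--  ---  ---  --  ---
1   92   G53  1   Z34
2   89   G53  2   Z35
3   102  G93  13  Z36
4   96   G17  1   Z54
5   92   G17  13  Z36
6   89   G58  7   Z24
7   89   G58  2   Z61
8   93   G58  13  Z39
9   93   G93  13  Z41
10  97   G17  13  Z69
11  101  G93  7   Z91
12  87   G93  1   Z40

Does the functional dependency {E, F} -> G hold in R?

(E=G53, F=1): row 1 → G = Z34 ✓
(E=G53, F=2): row 2 → G = Z35 ✓
(E=G93, F=13): rows 3, 9 → G takes values {Z36, Z41} — violation
(E=G17, F=1): row 4 → G = Z54 ✓
(E=G17, F=13): rows 5, 10 → G takes values {Z36, Z69} — violation
(E=G58, F=7): row 6 → G = Z24 ✓
(E=G58, F=2): row 7 → G = Z61 ✓
(E=G58, F=13): row 8 → G = Z39 ✓
(E=G93, F=7): row 11 → G = Z91 ✓
(E=G93, F=1): row 12 → G = Z40 ✓
Two rows agree on {E, F} but differ on G, so {E, F} -> G does not hold.

No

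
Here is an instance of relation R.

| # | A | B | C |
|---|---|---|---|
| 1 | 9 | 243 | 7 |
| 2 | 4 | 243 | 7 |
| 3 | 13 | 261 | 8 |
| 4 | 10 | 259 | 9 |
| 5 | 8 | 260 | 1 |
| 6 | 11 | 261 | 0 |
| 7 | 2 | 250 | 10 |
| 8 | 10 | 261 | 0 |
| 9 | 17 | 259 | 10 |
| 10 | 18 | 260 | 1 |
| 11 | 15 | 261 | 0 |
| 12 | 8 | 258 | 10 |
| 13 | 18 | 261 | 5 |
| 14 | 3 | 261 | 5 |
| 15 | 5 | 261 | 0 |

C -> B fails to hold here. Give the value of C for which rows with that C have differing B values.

10

C=7: rows 1, 2 → B = 243, 243 ✓
C=8: row 3 → B = 261 ✓
C=9: row 4 → B = 259 ✓
C=1: rows 5, 10 → B = 260, 260 ✓
C=0: rows 6, 8, 11, 15 → B = 261, 261, 261, 261 ✓
C=10: rows 7, 9, 12 → B takes values {250, 259, 258} — violation
C=5: rows 13, 14 → B = 261, 261 ✓
The only C value with inconsistent B is C=10.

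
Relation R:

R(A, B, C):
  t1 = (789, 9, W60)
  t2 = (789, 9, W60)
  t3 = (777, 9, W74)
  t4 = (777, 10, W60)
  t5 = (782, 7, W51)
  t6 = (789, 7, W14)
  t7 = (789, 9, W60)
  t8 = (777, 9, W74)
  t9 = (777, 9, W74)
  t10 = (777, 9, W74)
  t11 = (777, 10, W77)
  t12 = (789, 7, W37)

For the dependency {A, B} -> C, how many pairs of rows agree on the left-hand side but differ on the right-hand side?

(A=789, B=9): all 3 rows agree on C — 0 pairs.
(A=777, B=9): all 4 rows agree on C — 0 pairs.
(A=777, B=10): violating pairs (4,11) — 1 pair.
(A=789, B=7): violating pairs (6,12) — 1 pair.

2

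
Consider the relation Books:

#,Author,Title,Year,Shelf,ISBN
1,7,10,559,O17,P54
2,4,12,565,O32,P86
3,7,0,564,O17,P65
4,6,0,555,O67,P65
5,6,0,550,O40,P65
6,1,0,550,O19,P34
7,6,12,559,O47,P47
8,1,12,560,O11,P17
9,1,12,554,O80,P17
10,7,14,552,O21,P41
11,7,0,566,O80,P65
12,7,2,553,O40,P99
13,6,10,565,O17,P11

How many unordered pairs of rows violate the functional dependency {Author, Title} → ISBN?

(Author=7, Title=0): all 2 rows agree on ISBN — 0 pairs.
(Author=6, Title=0): all 2 rows agree on ISBN — 0 pairs.
(Author=1, Title=12): all 2 rows agree on ISBN — 0 pairs.

0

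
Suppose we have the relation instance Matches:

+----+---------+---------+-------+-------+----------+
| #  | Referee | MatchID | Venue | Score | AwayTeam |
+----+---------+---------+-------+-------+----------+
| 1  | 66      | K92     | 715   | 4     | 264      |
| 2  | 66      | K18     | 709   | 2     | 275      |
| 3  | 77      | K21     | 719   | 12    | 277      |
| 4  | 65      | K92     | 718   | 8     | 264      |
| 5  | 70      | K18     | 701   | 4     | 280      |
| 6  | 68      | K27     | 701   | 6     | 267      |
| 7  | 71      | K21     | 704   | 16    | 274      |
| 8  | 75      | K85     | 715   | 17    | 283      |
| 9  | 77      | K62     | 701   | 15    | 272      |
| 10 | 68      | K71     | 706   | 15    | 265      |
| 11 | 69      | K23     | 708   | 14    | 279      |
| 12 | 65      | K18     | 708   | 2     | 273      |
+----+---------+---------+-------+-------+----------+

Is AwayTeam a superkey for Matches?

No

Rows 1 and 4 have the same AwayTeam value AwayTeam=264 but are distinct tuples, so AwayTeam does not determine every attribute — not a superkey.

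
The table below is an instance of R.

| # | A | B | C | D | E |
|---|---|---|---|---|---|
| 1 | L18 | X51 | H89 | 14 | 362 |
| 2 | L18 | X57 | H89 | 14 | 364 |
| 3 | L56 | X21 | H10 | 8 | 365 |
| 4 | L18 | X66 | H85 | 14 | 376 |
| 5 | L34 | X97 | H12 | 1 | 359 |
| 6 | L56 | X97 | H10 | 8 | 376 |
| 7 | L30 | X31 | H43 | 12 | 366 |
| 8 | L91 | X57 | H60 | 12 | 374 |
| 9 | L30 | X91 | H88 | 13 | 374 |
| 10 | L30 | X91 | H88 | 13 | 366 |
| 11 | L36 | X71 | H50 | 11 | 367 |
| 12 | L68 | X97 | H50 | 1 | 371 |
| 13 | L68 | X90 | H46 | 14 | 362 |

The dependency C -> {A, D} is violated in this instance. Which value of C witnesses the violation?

H50

C=H89: rows 1, 2 → {A,D} = (L18, 14), (L18, 14) ✓
C=H10: rows 3, 6 → {A,D} = (L56, 8), (L56, 8) ✓
C=H85: row 4 → {A,D} = (L18, 14) ✓
C=H12: row 5 → {A,D} = (L34, 1) ✓
C=H43: row 7 → {A,D} = (L30, 12) ✓
C=H60: row 8 → {A,D} = (L91, 12) ✓
C=H88: rows 9, 10 → {A,D} = (L30, 13), (L30, 13) ✓
C=H50: rows 11, 12 → {A,D} takes values {(L36, 11), (L68, 1)} — violation
C=H46: row 13 → {A,D} = (L68, 14) ✓
The only C value with inconsistent RHS is C=H50.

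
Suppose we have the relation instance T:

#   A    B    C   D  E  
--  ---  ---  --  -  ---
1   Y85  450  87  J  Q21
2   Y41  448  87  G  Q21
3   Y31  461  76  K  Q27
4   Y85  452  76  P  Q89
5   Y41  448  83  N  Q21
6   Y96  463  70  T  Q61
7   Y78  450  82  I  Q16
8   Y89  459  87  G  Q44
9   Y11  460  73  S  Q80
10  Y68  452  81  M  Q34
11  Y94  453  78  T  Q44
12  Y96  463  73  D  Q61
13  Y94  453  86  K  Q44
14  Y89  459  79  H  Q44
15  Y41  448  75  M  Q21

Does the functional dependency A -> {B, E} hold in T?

No

A=Y85: rows 1, 4 → {B,E} takes values {(450, Q21), (452, Q89)} — violation
A=Y41: rows 2, 5, 15 → {B,E} = (448, Q21), (448, Q21), (448, Q21) ✓
A=Y31: row 3 → {B,E} = (461, Q27) ✓
A=Y96: rows 6, 12 → {B,E} = (463, Q61), (463, Q61) ✓
A=Y78: row 7 → {B,E} = (450, Q16) ✓
A=Y89: rows 8, 14 → {B,E} = (459, Q44), (459, Q44) ✓
A=Y11: row 9 → {B,E} = (460, Q80) ✓
A=Y68: row 10 → {B,E} = (452, Q34) ✓
A=Y94: rows 11, 13 → {B,E} = (453, Q44), (453, Q44) ✓
Two rows agree on A but differ on {B, E}, so A -> {B, E} does not hold.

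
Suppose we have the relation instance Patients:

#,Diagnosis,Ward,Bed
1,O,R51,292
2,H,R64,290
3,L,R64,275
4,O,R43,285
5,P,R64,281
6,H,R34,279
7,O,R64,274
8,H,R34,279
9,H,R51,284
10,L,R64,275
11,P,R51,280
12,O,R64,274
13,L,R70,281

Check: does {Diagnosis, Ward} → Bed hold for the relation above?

Yes

(Diagnosis=O, Ward=R51): row 1 → Bed = 292 ✓
(Diagnosis=H, Ward=R64): row 2 → Bed = 290 ✓
(Diagnosis=L, Ward=R64): rows 3, 10 → Bed = 275, 275 ✓
(Diagnosis=O, Ward=R43): row 4 → Bed = 285 ✓
(Diagnosis=P, Ward=R64): row 5 → Bed = 281 ✓
(Diagnosis=H, Ward=R34): rows 6, 8 → Bed = 279, 279 ✓
(Diagnosis=O, Ward=R64): rows 7, 12 → Bed = 274, 274 ✓
(Diagnosis=H, Ward=R51): row 9 → Bed = 284 ✓
(Diagnosis=P, Ward=R51): row 11 → Bed = 280 ✓
(Diagnosis=L, Ward=R70): row 13 → Bed = 281 ✓
Every {Diagnosis, Ward} value is associated with a single Bed value, so {Diagnosis, Ward} → Bed holds.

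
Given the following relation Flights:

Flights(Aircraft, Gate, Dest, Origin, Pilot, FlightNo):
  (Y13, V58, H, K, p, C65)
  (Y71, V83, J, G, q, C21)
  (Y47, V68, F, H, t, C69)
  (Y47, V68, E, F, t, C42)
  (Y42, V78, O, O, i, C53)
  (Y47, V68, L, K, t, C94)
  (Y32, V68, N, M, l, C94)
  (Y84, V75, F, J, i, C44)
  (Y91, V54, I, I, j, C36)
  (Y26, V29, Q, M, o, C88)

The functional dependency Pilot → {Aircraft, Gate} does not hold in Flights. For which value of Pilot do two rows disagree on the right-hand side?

i

Pilot=p: 1 row → {Aircraft,Gate} = (Y13, V58) ✓
Pilot=q: 1 row → {Aircraft,Gate} = (Y71, V83) ✓
Pilot=t: 3 rows → {Aircraft,Gate} = (Y47, V68), (Y47, V68), (Y47, V68) ✓
Pilot=i: 2 rows → {Aircraft,Gate} takes values {(Y42, V78), (Y84, V75)} — violation
Pilot=l: 1 row → {Aircraft,Gate} = (Y32, V68) ✓
Pilot=j: 1 row → {Aircraft,Gate} = (Y91, V54) ✓
Pilot=o: 1 row → {Aircraft,Gate} = (Y26, V29) ✓
The only Pilot value with inconsistent RHS is Pilot=i.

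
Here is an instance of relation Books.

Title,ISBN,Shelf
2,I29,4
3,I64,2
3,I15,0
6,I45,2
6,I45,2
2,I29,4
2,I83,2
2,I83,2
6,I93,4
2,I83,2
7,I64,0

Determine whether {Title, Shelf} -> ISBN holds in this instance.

(Title=2, Shelf=4): 2 rows → ISBN = I29, I29 ✓
(Title=3, Shelf=2): 1 row → ISBN = I64 ✓
(Title=3, Shelf=0): 1 row → ISBN = I15 ✓
(Title=6, Shelf=2): 2 rows → ISBN = I45, I45 ✓
(Title=2, Shelf=2): 3 rows → ISBN = I83, I83, I83 ✓
(Title=6, Shelf=4): 1 row → ISBN = I93 ✓
(Title=7, Shelf=0): 1 row → ISBN = I64 ✓
Every {Title, Shelf} value is associated with a single ISBN value, so {Title, Shelf} -> ISBN holds.

Yes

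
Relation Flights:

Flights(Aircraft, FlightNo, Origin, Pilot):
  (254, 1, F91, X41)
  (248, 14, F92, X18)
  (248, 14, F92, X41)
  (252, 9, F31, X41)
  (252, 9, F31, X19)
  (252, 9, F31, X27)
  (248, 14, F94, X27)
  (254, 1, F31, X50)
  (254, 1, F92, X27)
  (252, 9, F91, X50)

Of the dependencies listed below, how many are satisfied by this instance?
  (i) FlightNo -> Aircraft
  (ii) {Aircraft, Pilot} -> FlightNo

(i) FlightNo -> Aircraft: every LHS value maps to a single RHS value — holds.
(ii) {Aircraft, Pilot} -> FlightNo: every LHS value maps to a single RHS value — holds.
2 of the 2 dependencies hold.

2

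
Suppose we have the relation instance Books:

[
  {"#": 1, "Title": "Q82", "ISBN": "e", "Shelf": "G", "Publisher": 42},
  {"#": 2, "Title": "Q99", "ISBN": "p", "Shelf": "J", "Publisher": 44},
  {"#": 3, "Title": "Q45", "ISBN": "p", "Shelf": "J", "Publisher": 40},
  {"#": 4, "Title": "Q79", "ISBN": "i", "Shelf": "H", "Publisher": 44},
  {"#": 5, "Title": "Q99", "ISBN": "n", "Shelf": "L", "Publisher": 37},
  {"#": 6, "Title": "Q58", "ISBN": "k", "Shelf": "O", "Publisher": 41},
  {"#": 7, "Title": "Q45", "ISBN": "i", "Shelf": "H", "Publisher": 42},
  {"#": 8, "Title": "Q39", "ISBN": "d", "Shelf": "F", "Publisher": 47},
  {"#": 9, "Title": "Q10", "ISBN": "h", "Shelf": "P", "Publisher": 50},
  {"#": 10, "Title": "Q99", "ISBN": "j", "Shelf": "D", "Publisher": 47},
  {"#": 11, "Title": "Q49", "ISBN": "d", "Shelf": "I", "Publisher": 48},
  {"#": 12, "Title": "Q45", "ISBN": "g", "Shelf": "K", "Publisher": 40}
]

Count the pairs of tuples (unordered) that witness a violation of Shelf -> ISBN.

Shelf=J: all 2 rows agree on ISBN — 0 pairs.
Shelf=H: all 2 rows agree on ISBN — 0 pairs.

0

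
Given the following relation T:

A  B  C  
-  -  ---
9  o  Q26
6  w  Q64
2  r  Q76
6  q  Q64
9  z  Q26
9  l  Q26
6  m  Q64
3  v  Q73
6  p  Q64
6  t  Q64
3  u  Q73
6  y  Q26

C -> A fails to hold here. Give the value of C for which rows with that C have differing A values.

C=Q26: 4 rows → A takes values {9, 6} — violation
C=Q64: 5 rows → A = 6, 6, 6, 6, 6 ✓
C=Q76: 1 row → A = 2 ✓
C=Q73: 2 rows → A = 3, 3 ✓
The only C value with inconsistent A is C=Q26.

Q26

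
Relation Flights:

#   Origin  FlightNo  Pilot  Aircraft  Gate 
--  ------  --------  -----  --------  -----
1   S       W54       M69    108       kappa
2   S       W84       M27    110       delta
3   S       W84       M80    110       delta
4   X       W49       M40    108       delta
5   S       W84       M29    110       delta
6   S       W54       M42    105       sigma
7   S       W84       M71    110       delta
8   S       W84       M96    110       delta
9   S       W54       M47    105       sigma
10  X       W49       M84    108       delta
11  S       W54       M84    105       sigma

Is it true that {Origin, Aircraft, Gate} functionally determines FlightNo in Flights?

Yes

(Origin=S, Aircraft=108, Gate=kappa): row 1 → FlightNo = W54 ✓
(Origin=S, Aircraft=110, Gate=delta): rows 2, 3, 5, 7, 8 → FlightNo = W84, W84, W84, W84, W84 ✓
(Origin=X, Aircraft=108, Gate=delta): rows 4, 10 → FlightNo = W49, W49 ✓
(Origin=S, Aircraft=105, Gate=sigma): rows 6, 9, 11 → FlightNo = W54, W54, W54 ✓
Every {Origin, Aircraft, Gate} value is associated with a single FlightNo value, so {Origin, Aircraft, Gate} → FlightNo holds.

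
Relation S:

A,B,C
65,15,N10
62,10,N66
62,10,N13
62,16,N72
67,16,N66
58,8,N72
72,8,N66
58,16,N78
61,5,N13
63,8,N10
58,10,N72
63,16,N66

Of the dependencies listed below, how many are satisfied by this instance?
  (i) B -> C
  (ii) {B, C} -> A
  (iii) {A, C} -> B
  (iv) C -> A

0

(i) B -> C: B=10: 3 rows → C takes values {N66, N13, N72} — violation; B=16: 4 rows → C takes values {N72, N66, N78} — violation; B=8: 3 rows → C takes values {N72, N66, N10} — violation — fails.
(ii) {B, C} -> A: (B=16, C=N66): 2 rows → A takes values {67, 63} — violation — fails.
(iii) {A, C} -> B: (A=58, C=N72): 2 rows → B takes values {8, 10} — violation — fails.
(iv) C -> A: C=N10: 2 rows → A takes values {65, 63} — violation; C=N66: 4 rows → A takes values {62, 67, 72, 63} — violation; C=N13: 2 rows → A takes values {62, 61} — violation; C=N72: 3 rows → A takes values {62, 58} — violation — fails.
None of the 4 dependencies hold.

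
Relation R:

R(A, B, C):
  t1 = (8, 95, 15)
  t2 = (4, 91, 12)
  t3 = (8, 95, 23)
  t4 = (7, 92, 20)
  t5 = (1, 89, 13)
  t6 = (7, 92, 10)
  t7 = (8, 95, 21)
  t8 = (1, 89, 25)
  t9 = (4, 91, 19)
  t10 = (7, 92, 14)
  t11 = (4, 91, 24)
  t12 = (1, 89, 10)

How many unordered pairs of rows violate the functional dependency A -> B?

0

A=8: all 3 rows agree on B — 0 pairs.
A=4: all 3 rows agree on B — 0 pairs.
A=7: all 3 rows agree on B — 0 pairs.
A=1: all 3 rows agree on B — 0 pairs.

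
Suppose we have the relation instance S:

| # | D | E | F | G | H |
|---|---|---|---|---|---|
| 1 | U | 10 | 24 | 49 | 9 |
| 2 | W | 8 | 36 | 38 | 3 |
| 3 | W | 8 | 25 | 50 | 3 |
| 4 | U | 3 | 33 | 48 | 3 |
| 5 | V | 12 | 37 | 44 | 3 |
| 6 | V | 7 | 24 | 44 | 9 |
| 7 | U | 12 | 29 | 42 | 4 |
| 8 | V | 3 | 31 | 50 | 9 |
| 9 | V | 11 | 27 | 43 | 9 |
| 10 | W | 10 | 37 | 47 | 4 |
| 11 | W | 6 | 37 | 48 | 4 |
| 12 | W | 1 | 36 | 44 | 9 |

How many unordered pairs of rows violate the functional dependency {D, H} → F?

(D=W, H=3): violating pairs (2,3) — 1 pair.
(D=V, H=9): violating pairs (6,8), (6,9), (8,9) — 3 pairs.
(D=W, H=4): all 2 rows agree on F — 0 pairs.

4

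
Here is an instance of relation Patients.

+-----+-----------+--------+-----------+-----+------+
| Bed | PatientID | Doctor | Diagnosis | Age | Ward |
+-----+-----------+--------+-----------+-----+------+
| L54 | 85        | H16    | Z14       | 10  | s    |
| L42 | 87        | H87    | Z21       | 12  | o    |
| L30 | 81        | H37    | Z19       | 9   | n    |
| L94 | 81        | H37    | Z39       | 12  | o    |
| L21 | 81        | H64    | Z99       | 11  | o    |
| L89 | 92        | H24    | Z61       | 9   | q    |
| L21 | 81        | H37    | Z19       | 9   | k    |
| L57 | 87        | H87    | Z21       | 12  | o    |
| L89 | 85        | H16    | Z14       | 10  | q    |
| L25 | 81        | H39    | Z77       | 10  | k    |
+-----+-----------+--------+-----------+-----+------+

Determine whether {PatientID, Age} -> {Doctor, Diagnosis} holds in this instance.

Yes

(PatientID=85, Age=10): 2 rows → {Doctor,Diagnosis} = (H16, Z14), (H16, Z14) ✓
(PatientID=87, Age=12): 2 rows → {Doctor,Diagnosis} = (H87, Z21), (H87, Z21) ✓
(PatientID=81, Age=9): 2 rows → {Doctor,Diagnosis} = (H37, Z19), (H37, Z19) ✓
(PatientID=81, Age=12): 1 row → {Doctor,Diagnosis} = (H37, Z39) ✓
(PatientID=81, Age=11): 1 row → {Doctor,Diagnosis} = (H64, Z99) ✓
(PatientID=92, Age=9): 1 row → {Doctor,Diagnosis} = (H24, Z61) ✓
(PatientID=81, Age=10): 1 row → {Doctor,Diagnosis} = (H39, Z77) ✓
Every {PatientID, Age} value is associated with a single {Doctor, Diagnosis} value, so {PatientID, Age} -> {Doctor, Diagnosis} holds.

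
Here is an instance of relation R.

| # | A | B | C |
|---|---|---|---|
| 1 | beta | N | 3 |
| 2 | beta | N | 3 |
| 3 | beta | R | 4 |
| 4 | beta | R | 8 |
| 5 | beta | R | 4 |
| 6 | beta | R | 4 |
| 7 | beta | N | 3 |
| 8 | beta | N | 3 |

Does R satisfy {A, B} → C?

(A=beta, B=N): rows 1, 2, 7, 8 → C = 3, 3, 3, 3 ✓
(A=beta, B=R): rows 3, 4, 5, 6 → C takes values {4, 8} — violation
Two rows agree on {A, B} but differ on C, so {A, B} → C does not hold.

No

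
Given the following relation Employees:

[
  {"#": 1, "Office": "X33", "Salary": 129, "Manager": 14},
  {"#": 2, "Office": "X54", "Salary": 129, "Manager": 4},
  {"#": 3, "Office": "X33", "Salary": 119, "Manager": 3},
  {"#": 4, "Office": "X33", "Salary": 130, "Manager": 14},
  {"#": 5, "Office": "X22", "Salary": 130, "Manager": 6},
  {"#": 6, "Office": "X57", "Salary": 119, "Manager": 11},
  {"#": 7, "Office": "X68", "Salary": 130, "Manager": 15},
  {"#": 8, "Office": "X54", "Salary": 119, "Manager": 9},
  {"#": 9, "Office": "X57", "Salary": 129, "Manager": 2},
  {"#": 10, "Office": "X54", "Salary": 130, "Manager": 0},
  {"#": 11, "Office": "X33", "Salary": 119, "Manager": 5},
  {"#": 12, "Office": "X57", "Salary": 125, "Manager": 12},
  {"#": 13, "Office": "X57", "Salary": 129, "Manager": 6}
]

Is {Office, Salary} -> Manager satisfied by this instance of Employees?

No

(Office=X33, Salary=129): row 1 → Manager = 14 ✓
(Office=X54, Salary=129): row 2 → Manager = 4 ✓
(Office=X33, Salary=119): rows 3, 11 → Manager takes values {3, 5} — violation
(Office=X33, Salary=130): row 4 → Manager = 14 ✓
(Office=X22, Salary=130): row 5 → Manager = 6 ✓
(Office=X57, Salary=119): row 6 → Manager = 11 ✓
(Office=X68, Salary=130): row 7 → Manager = 15 ✓
(Office=X54, Salary=119): row 8 → Manager = 9 ✓
(Office=X57, Salary=129): rows 9, 13 → Manager takes values {2, 6} — violation
(Office=X54, Salary=130): row 10 → Manager = 0 ✓
(Office=X57, Salary=125): row 12 → Manager = 12 ✓
Two rows agree on {Office, Salary} but differ on Manager, so {Office, Salary} -> Manager does not hold.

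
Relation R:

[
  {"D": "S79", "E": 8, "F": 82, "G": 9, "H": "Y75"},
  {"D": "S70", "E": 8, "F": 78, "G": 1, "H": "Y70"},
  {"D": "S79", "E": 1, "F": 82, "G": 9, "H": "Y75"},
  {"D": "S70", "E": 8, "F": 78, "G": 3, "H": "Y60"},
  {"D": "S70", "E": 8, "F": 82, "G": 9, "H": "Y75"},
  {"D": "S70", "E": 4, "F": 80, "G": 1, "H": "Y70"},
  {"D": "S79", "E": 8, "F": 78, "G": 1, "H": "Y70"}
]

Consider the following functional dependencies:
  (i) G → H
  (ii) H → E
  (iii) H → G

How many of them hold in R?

2

(i) G → H: every LHS value maps to a single RHS value — holds.
(ii) H → E: H=Y75: 3 rows → E takes values {8, 1} — violation; H=Y70: 3 rows → E takes values {8, 4} — violation — fails.
(iii) H → G: every LHS value maps to a single RHS value — holds.
2 of the 3 dependencies hold.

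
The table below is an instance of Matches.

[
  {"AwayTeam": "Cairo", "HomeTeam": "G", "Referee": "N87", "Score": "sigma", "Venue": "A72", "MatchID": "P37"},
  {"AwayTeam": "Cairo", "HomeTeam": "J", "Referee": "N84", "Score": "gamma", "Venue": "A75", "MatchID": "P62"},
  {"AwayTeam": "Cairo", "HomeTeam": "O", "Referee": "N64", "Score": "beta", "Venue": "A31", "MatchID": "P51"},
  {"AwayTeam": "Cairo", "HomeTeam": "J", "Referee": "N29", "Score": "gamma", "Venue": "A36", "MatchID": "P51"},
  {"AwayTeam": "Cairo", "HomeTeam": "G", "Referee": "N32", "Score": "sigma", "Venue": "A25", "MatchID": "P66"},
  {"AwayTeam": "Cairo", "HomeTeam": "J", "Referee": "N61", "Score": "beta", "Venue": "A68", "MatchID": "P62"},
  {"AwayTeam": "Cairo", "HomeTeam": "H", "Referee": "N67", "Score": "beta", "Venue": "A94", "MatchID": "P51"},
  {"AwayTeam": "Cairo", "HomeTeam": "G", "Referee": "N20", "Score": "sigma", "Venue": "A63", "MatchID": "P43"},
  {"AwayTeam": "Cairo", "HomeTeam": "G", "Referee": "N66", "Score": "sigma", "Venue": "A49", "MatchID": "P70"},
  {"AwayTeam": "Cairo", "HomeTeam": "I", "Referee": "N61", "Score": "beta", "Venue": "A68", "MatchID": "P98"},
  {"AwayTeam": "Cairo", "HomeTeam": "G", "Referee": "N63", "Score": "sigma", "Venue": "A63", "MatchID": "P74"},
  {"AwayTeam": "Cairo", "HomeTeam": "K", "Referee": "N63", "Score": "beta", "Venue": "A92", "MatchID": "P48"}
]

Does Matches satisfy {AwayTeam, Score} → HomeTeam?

No

(AwayTeam=Cairo, Score=sigma): 5 rows → HomeTeam = G, G, G, G, G ✓
(AwayTeam=Cairo, Score=gamma): 2 rows → HomeTeam = J, J ✓
(AwayTeam=Cairo, Score=beta): 5 rows → HomeTeam takes values {O, J, H, I, K} — violation
Two rows agree on {AwayTeam, Score} but differ on HomeTeam, so {AwayTeam, Score} → HomeTeam does not hold.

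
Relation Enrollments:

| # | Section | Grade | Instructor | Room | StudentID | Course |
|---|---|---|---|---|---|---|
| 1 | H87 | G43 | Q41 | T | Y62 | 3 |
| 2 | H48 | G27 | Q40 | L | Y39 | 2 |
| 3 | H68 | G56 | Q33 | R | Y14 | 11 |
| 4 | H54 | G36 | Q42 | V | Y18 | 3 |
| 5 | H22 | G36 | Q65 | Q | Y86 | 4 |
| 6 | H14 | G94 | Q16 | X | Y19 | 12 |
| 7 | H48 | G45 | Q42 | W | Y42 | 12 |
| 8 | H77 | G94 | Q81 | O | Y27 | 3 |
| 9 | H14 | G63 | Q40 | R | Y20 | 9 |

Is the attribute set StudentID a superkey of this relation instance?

All 9 rows have distinct StudentID values, so StudentID → (all attributes) holds and StudentID is a superkey.

Yes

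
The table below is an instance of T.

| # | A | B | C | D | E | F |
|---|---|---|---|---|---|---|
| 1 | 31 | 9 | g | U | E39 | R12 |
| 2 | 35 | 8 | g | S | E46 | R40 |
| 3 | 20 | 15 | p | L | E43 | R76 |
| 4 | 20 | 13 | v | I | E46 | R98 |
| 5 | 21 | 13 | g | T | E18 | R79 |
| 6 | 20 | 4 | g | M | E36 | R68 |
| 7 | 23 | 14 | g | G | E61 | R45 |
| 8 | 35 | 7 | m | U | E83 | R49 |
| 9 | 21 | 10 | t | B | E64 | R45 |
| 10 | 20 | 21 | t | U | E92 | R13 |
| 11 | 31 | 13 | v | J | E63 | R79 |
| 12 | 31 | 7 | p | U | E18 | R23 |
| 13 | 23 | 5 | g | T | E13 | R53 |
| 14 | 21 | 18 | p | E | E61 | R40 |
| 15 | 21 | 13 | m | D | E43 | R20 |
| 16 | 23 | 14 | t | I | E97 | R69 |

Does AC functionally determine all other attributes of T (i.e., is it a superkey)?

Rows 7 and 13 have the same AC value (A=23, C=g) but are distinct tuples, so AC does not determine every attribute — not a superkey.

No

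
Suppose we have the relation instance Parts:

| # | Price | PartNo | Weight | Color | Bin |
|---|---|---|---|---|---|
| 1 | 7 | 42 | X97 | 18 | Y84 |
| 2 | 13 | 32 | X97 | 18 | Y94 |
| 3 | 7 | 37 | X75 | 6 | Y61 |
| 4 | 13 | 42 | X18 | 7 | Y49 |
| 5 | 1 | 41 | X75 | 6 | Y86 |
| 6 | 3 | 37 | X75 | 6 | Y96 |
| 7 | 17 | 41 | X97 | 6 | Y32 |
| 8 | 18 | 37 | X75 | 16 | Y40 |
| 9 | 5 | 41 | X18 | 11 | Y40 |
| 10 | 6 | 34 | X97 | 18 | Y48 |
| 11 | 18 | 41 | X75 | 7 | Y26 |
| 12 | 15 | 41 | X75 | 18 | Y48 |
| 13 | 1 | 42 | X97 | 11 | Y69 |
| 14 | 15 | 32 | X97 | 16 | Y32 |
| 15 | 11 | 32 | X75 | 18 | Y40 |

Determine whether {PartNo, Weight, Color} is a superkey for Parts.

No

Rows 3 and 6 have the same {PartNo, Weight, Color} value (PartNo=37, Weight=X75, Color=6) but are distinct tuples, so {PartNo, Weight, Color} does not determine every attribute — not a superkey.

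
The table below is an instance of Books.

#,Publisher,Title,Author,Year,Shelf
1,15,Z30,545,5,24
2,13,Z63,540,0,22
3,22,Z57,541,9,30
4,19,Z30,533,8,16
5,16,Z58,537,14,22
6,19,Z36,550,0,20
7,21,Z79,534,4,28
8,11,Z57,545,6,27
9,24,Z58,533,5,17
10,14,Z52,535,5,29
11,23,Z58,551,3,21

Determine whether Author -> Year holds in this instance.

No

Author=545: rows 1, 8 → Year takes values {5, 6} — violation
Author=540: row 2 → Year = 0 ✓
Author=541: row 3 → Year = 9 ✓
Author=533: rows 4, 9 → Year takes values {8, 5} — violation
Author=537: row 5 → Year = 14 ✓
Author=550: row 6 → Year = 0 ✓
Author=534: row 7 → Year = 4 ✓
Author=535: row 10 → Year = 5 ✓
Author=551: row 11 → Year = 3 ✓
Two rows agree on Author but differ on Year, so Author -> Year does not hold.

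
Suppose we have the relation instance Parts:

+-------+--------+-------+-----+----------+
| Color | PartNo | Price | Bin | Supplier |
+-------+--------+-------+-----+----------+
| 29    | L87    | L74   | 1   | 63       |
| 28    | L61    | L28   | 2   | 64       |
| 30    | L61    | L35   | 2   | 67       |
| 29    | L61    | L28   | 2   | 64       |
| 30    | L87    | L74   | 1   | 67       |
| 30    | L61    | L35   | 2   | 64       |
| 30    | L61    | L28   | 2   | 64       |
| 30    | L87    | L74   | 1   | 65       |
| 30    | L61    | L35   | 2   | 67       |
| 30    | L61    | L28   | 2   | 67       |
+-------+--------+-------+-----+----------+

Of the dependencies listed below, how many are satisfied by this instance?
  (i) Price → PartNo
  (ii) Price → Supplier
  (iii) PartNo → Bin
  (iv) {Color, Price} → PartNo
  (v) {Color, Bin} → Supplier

3

(i) Price → PartNo: every LHS value maps to a single RHS value — holds.
(ii) Price → Supplier: Price=L74: 3 rows → Supplier takes values {63, 67, 65} — violation; Price=L28: 4 rows → Supplier takes values {64, 67} — violation; Price=L35: 3 rows → Supplier takes values {67, 64} — violation — fails.
(iii) PartNo → Bin: every LHS value maps to a single RHS value — holds.
(iv) {Color, Price} → PartNo: every LHS value maps to a single RHS value — holds.
(v) {Color, Bin} → Supplier: (Color=30, Bin=2): 5 rows → Supplier takes values {67, 64} — violation; (Color=30, Bin=1): 2 rows → Supplier takes values {67, 65} — violation — fails.
3 of the 5 dependencies hold.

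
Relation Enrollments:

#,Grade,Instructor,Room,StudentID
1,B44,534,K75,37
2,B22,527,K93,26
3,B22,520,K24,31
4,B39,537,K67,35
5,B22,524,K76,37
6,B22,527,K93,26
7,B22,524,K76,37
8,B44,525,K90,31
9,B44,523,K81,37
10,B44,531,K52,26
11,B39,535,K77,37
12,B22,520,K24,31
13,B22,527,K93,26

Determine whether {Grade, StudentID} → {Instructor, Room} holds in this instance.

(Grade=B44, StudentID=37): rows 1, 9 → {Instructor,Room} takes values {(534, K75), (523, K81)} — violation
(Grade=B22, StudentID=26): rows 2, 6, 13 → {Instructor,Room} = (527, K93), (527, K93), (527, K93) ✓
(Grade=B22, StudentID=31): rows 3, 12 → {Instructor,Room} = (520, K24), (520, K24) ✓
(Grade=B39, StudentID=35): row 4 → {Instructor,Room} = (537, K67) ✓
(Grade=B22, StudentID=37): rows 5, 7 → {Instructor,Room} = (524, K76), (524, K76) ✓
(Grade=B44, StudentID=31): row 8 → {Instructor,Room} = (525, K90) ✓
(Grade=B44, StudentID=26): row 10 → {Instructor,Room} = (531, K52) ✓
(Grade=B39, StudentID=37): row 11 → {Instructor,Room} = (535, K77) ✓
Two rows agree on {Grade, StudentID} but differ on {Instructor, Room}, so {Grade, StudentID} → {Instructor, Room} does not hold.

No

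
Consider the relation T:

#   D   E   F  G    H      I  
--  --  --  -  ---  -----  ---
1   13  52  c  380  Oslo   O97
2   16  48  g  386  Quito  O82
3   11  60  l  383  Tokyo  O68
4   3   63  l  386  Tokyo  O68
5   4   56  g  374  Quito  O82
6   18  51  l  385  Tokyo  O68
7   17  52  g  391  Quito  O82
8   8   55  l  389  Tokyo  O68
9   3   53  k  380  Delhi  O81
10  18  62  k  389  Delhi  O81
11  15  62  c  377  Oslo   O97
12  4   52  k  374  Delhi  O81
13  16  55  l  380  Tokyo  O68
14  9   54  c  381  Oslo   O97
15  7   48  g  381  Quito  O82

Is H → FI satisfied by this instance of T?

Yes

H=Oslo: rows 1, 11, 14 → {F,I} = (c, O97), (c, O97), (c, O97) ✓
H=Quito: rows 2, 5, 7, 15 → {F,I} = (g, O82), (g, O82), (g, O82), (g, O82) ✓
H=Tokyo: rows 3, 4, 6, 8, 13 → {F,I} = (l, O68), (l, O68), (l, O68), (l, O68), (l, O68) ✓
H=Delhi: rows 9, 10, 12 → {F,I} = (k, O81), (k, O81), (k, O81) ✓
Every H value is associated with a single FI value, so H → FI holds.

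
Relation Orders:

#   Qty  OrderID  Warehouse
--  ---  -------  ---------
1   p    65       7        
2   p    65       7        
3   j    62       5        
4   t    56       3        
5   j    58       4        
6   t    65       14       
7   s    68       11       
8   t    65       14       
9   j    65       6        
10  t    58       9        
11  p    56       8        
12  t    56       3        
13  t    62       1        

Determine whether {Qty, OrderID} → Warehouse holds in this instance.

Yes

(Qty=p, OrderID=65): rows 1, 2 → Warehouse = 7, 7 ✓
(Qty=j, OrderID=62): row 3 → Warehouse = 5 ✓
(Qty=t, OrderID=56): rows 4, 12 → Warehouse = 3, 3 ✓
(Qty=j, OrderID=58): row 5 → Warehouse = 4 ✓
(Qty=t, OrderID=65): rows 6, 8 → Warehouse = 14, 14 ✓
(Qty=s, OrderID=68): row 7 → Warehouse = 11 ✓
(Qty=j, OrderID=65): row 9 → Warehouse = 6 ✓
(Qty=t, OrderID=58): row 10 → Warehouse = 9 ✓
(Qty=p, OrderID=56): row 11 → Warehouse = 8 ✓
(Qty=t, OrderID=62): row 13 → Warehouse = 1 ✓
Every {Qty, OrderID} value is associated with a single Warehouse value, so {Qty, OrderID} → Warehouse holds.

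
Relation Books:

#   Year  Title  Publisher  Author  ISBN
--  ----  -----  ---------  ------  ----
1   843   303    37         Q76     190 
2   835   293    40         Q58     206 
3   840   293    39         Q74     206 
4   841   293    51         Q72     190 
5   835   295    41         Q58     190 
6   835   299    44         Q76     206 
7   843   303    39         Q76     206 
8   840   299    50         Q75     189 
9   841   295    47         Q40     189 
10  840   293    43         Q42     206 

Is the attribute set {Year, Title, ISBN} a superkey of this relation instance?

No

Rows 3 and 10 have the same {Year, Title, ISBN} value (Year=840, Title=293, ISBN=206) but are distinct tuples, so {Year, Title, ISBN} does not determine every attribute — not a superkey.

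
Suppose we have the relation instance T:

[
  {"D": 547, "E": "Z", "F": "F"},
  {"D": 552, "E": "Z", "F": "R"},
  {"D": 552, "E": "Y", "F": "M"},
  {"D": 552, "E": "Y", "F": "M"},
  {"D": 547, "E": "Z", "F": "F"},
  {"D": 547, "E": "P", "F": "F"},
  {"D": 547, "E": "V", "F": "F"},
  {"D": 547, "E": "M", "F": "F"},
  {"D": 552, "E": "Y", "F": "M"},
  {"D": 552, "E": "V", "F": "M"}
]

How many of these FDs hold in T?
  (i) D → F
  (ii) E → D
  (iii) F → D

(i) D → F: D=552: 5 rows → F takes values {R, M} — violation — fails.
(ii) E → D: E=Z: 3 rows → D takes values {547, 552} — violation; E=V: 2 rows → D takes values {547, 552} — violation — fails.
(iii) F → D: every LHS value maps to a single RHS value — holds.
1 of the 3 dependencies holds.

1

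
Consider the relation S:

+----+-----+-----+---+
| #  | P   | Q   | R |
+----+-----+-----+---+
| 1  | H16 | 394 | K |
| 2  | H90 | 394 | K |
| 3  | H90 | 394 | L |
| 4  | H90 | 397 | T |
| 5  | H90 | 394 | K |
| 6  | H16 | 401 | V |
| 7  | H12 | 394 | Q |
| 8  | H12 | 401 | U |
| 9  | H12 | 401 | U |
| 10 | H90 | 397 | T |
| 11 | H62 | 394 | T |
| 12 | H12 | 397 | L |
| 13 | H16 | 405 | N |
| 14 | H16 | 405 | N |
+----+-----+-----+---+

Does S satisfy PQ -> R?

No

(P=H16, Q=394): row 1 → R = K ✓
(P=H90, Q=394): rows 2, 3, 5 → R takes values {K, L} — violation
(P=H90, Q=397): rows 4, 10 → R = T, T ✓
(P=H16, Q=401): row 6 → R = V ✓
(P=H12, Q=394): row 7 → R = Q ✓
(P=H12, Q=401): rows 8, 9 → R = U, U ✓
(P=H62, Q=394): row 11 → R = T ✓
(P=H12, Q=397): row 12 → R = L ✓
(P=H16, Q=405): rows 13, 14 → R = N, N ✓
Two rows agree on PQ but differ on R, so PQ -> R does not hold.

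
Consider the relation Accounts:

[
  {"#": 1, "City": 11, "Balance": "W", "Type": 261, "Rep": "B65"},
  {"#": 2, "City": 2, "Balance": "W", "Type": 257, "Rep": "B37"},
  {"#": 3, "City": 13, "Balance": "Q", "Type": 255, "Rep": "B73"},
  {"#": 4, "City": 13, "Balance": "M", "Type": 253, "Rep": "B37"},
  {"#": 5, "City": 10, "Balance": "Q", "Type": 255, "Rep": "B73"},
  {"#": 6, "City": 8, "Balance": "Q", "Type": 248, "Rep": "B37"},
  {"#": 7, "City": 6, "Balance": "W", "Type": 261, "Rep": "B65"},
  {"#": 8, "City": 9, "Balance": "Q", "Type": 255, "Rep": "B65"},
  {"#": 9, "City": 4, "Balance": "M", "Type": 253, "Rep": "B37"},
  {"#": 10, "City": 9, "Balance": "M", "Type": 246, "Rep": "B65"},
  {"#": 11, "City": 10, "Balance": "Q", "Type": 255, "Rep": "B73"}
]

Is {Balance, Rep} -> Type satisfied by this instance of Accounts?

(Balance=W, Rep=B65): rows 1, 7 → Type = 261, 261 ✓
(Balance=W, Rep=B37): row 2 → Type = 257 ✓
(Balance=Q, Rep=B73): rows 3, 5, 11 → Type = 255, 255, 255 ✓
(Balance=M, Rep=B37): rows 4, 9 → Type = 253, 253 ✓
(Balance=Q, Rep=B37): row 6 → Type = 248 ✓
(Balance=Q, Rep=B65): row 8 → Type = 255 ✓
(Balance=M, Rep=B65): row 10 → Type = 246 ✓
Every {Balance, Rep} value is associated with a single Type value, so {Balance, Rep} -> Type holds.

Yes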